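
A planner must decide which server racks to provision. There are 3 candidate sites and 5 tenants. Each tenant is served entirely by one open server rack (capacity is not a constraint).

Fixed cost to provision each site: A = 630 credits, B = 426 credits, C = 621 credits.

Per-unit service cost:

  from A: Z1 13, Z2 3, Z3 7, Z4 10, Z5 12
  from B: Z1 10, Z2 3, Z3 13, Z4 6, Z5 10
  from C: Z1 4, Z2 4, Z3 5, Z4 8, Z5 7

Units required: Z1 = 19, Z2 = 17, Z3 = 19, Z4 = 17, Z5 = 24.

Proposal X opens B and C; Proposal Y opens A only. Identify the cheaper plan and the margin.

Proposal Y is cheaper by 20.

Proposal X: {B, C}: Z1→C 4·19=76, Z2→B 3·17=51, Z3→C 5·19=95, Z4→B 6·17=102, Z5→C 7·24=168. Service 492; fixed 1047; total 1539.
Proposal Y: {A}: Z1→A 13·19=247, Z2→A 3·17=51, Z3→A 7·19=133, Z4→A 10·17=170, Z5→A 12·24=288. Service 889; fixed 630; total 1519.
Difference: |1539 − 1519| = 20.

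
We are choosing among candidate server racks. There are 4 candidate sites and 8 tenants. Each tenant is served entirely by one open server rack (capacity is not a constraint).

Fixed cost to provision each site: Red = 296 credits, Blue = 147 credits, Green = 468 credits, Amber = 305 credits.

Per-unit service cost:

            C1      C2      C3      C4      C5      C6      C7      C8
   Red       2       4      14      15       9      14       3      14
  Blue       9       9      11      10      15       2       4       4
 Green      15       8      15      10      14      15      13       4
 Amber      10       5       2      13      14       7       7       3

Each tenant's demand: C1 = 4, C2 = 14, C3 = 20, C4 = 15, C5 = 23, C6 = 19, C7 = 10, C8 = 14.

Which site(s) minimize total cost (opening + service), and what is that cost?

For any fixed open set, each tenant goes to its cheapest open site; total = fixed + service.
{Blue}: C1→Blue 9·4=36, C2→Blue 9·14=126, C3→Blue 11·20=220, C4→Blue 10·15=150, C5→Blue 15·23=345, C6→Blue 2·19=38, C7→Blue 4·10=40, C8→Blue 4·14=56. Service 1011; fixed 147; total 1158.
{Blue, Amber}: service 738 + fixed 452 = 1190
{Red, Blue}: C1→Red 2·4=8, C2→Red 4·14=56, C3→Blue 11·20=220, C4→Blue 10·15=150, C5→Red 9·23=207, C6→Blue 2·19=38, C7→Red 3·10=30, C8→Blue 4·14=56. Service 765; fixed 443; total 1208.
{Red, Blue, Green, Amber}: service 571 + fixed 1216 = 1787
No other subset beats 1158.

Open Blue only; minimum total cost 1158.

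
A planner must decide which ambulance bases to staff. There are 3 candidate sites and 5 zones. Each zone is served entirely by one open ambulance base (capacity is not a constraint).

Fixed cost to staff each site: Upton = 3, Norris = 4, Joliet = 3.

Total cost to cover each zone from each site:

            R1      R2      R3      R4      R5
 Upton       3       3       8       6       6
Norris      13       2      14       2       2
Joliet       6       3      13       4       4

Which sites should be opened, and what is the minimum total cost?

For any fixed open set, each zone goes to its cheapest open site; total = fixed + service.
{Upton, Norris}: R1→Upton 3, R2→Norris 2, R3→Upton 8, R4→Norris 2, R5→Norris 2. Service 17; fixed 7; total 24.
{Upton, Norris, Joliet}: service 17 + fixed 10 = 27
{Upton, Joliet}: service 22 + fixed 6 = 28
{Upton}: R1→Upton 3, R2→Upton 3, R3→Upton 8, R4→Upton 6, R5→Upton 6. Service 26; fixed 3; total 29.
No other subset beats 24.

Open Upton and Norris; minimum total cost 24.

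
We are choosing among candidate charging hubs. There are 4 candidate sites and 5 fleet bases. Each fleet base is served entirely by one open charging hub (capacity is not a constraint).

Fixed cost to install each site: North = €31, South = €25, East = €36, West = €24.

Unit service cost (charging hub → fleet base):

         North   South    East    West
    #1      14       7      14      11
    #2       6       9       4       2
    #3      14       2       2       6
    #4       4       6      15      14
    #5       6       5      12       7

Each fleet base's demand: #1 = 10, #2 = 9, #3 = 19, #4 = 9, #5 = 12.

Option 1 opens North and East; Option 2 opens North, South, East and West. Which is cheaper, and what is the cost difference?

Option 2 is cheaper by 51.

Option 1: {North, East}: #1→North 14·10=140, #2→East 4·9=36, #3→East 2·19=38, #4→North 4·9=36, #5→North 6·12=72. Service 322; fixed 67; total 389.
Option 2: {North, South, East, West}: #1→South 7·10=70, #2→West 2·9=18, #3→South 2·19=38, #4→North 4·9=36, #5→South 5·12=60. Service 222; fixed 116; total 338.
Difference: |389 − 338| = 51.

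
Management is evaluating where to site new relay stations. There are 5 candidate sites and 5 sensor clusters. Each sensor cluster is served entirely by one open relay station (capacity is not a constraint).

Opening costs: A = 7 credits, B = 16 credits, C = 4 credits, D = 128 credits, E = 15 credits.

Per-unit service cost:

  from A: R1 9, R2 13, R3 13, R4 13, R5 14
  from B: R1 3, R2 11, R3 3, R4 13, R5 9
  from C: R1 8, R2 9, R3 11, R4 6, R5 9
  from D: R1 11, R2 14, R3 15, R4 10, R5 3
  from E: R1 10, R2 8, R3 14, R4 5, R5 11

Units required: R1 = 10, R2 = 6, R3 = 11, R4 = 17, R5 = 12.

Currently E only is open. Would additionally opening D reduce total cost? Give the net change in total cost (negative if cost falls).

No — net change +32 (cost rises by 32).

Current service cost with {E}: 519.
Adding D: each sensor cluster re-picks its cheapest; new service cost 423, saving 96.
Extra fixed cost: 128. Net change = 128 − 96 = 32.
(Totals: 534 → 566.)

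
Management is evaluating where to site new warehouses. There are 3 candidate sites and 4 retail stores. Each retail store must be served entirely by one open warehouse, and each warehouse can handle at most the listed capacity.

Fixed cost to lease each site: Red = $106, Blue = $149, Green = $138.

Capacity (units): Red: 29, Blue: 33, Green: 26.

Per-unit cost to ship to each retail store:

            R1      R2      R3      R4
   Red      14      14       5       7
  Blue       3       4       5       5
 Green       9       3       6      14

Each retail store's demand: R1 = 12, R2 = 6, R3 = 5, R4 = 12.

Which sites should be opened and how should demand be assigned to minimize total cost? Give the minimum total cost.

Open {Red, Blue}: R1→Blue 3·12=36, R2→Blue 4·6=24, R3→Red 5·5=25, R4→Blue 5·12=60.
Loads: Red carries 5/29, Blue carries 30/33. Service 145; fixed 255; total 400.
Next best feasible plan costs 424.

Minimum total cost: 400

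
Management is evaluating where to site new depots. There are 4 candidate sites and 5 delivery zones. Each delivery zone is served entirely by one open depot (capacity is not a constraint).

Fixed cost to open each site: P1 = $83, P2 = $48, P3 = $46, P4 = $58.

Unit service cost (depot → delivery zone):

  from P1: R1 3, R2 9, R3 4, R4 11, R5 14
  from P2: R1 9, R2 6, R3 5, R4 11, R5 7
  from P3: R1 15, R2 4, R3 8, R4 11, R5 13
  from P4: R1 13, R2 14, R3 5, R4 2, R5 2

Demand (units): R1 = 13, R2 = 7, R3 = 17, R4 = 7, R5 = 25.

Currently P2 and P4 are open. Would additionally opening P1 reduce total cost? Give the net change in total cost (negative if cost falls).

Current service cost with {P2, P4}: 308.
Adding P1: each delivery zone re-picks its cheapest; new service cost 213, saving 95.
Extra fixed cost: 83. Net change = 83 − 95 = -12.
(Totals: 414 → 402.)

Yes — net change −12 (cost falls by 12).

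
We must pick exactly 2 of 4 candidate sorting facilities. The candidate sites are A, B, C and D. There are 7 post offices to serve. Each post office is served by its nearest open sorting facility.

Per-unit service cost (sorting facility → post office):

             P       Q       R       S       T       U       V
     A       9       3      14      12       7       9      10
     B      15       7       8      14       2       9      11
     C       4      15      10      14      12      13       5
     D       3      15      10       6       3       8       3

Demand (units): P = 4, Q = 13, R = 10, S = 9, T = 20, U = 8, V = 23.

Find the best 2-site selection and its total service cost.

With exactly 2 open, each post office uses its cheapest among the chosen.
{A, D}: P→D 3·4=12, Q→A 3·13=39, R→D 10·10=100, S→D 6·9=54, T→D 3·20=60, U→D 8·8=64, V→D 3·23=69. Service cost 398.
{B, D}: service cost 410
{B, C}: service cost 540
Among all 6 size-2 choices, {A, D} is lowest.

Choose A and D; total service cost 398.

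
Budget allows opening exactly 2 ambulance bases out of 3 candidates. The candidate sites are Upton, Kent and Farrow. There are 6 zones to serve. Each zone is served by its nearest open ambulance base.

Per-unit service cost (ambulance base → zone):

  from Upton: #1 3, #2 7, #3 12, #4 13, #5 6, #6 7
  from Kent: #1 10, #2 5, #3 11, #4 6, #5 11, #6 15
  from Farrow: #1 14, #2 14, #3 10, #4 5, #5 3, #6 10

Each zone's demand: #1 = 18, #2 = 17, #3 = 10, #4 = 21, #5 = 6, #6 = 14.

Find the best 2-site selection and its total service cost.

With exactly 2 open, each zone uses its cheapest among the chosen.
{Upton, Farrow}: #1→Upton 3·18=54, #2→Upton 7·17=119, #3→Farrow 10·10=100, #4→Farrow 5·21=105, #5→Farrow 3·6=18, #6→Upton 7·14=98. Service cost 494.
{Upton, Kent}: service cost 509
{Kent, Farrow}: service cost 628
Among all 3 size-2 choices, {Upton, Farrow} is lowest.

Choose Upton and Farrow; total service cost 494.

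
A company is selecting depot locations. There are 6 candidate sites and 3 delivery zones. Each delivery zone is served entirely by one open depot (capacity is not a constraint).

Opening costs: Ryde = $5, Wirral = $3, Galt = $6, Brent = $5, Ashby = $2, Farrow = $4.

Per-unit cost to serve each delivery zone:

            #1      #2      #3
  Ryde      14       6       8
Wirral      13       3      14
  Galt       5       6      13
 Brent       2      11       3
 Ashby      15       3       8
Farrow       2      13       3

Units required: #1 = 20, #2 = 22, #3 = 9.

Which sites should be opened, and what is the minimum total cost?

Open Ashby and Farrow; minimum total cost 139.

For any fixed open set, each delivery zone goes to its cheapest open site; total = fixed + service.
{Ashby, Farrow}: #1→Farrow 2·20=40, #2→Ashby 3·22=66, #3→Farrow 3·9=27. Service 133; fixed 6; total 139.
{Wirral, Farrow}: #1→Farrow 2·20=40, #2→Wirral 3·22=66, #3→Farrow 3·9=27. Service 133; fixed 7; total 140.
{Brent, Ashby}: service 133 + fixed 7 = 140
{Ryde, Wirral, Galt, Brent, Ashby, Farrow}: #1→Brent 2·20=40, #2→Wirral 3·22=66, #3→Brent 3·9=27. Service 133; fixed 25; total 158.
No other subset beats 139.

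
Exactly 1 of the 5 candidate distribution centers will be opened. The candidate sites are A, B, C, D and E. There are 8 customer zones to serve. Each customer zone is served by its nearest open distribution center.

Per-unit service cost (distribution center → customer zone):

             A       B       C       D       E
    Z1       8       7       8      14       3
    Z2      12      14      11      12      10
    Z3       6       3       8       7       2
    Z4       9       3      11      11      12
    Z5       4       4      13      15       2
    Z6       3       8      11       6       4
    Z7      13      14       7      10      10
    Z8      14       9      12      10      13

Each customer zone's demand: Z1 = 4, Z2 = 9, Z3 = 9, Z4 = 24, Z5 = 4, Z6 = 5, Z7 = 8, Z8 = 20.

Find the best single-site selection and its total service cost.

Choose B only; total service cost 601.

With exactly 1 open, each customer zone uses its cheapest among the chosen.
{B}: Z1→B 7·4=28, Z2→B 14·9=126, Z3→B 3·9=27, Z4→B 3·24=72, Z5→B 4·4=16, Z6→B 8·5=40, Z7→B 14·8=112, Z8→B 9·20=180. Service cost 601.
{E}: service cost 776
{A}: service cost 825
Among all 5 size-1 choices, {B} is lowest.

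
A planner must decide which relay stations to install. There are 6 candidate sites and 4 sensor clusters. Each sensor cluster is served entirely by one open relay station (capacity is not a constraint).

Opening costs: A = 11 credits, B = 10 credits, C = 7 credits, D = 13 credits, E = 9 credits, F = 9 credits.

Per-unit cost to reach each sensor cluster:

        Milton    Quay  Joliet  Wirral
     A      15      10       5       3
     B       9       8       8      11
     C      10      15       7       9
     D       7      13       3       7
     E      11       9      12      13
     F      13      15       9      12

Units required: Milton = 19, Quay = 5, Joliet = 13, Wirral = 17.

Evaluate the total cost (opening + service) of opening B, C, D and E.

Each sensor cluster is assigned to its cheapest site among the open ones.
{B, C, D, E}: Milton→D 7·19=133, Quay→B 8·5=40, Joliet→D 3·13=39, Wirral→D 7·17=119. Service 331; fixed 39; total 370.

Total cost: 370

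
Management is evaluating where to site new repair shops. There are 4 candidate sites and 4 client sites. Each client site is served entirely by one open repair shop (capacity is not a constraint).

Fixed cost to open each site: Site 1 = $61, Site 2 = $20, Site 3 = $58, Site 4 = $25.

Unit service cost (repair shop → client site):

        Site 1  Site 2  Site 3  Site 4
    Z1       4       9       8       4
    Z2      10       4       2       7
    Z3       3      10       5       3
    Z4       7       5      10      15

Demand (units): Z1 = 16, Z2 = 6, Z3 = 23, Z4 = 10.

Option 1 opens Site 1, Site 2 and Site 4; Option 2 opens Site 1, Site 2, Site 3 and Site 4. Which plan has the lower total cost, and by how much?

Option 1 is cheaper by 46.

Option 1: {Site 1, Site 2, Site 4}: Z1→Site 1 4·16=64, Z2→Site 2 4·6=24, Z3→Site 1 3·23=69, Z4→Site 2 5·10=50. Service 207; fixed 106; total 313.
Option 2: {Site 1, Site 2, Site 3, Site 4}: Z1→Site 1 4·16=64, Z2→Site 3 2·6=12, Z3→Site 1 3·23=69, Z4→Site 2 5·10=50. Service 195; fixed 164; total 359.
Difference: |313 − 359| = 46.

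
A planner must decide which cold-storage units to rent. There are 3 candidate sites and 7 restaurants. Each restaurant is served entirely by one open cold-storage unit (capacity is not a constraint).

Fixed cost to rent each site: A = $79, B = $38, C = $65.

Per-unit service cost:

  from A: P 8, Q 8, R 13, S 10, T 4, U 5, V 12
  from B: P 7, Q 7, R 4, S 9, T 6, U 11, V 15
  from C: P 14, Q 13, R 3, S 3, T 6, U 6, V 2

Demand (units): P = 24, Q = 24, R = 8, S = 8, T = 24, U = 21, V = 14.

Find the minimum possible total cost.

For any fixed open set, each restaurant goes to its cheapest open site; total = fixed + service.
{B, C}: P→B 7·24=168, Q→B 7·24=168, R→C 3·8=24, S→C 3·8=24, T→B 6·24=144, U→C 6·21=126, V→C 2·14=28. Service 682; fixed 103; total 785.
{A, B, C}: service 613 + fixed 182 = 795
{A, C}: service 661 + fixed 144 = 805
{B}: service 1025 + fixed 38 = 1063
(All 7 nonempty subsets were checked; B and C is lowest.)

Minimum total cost: 785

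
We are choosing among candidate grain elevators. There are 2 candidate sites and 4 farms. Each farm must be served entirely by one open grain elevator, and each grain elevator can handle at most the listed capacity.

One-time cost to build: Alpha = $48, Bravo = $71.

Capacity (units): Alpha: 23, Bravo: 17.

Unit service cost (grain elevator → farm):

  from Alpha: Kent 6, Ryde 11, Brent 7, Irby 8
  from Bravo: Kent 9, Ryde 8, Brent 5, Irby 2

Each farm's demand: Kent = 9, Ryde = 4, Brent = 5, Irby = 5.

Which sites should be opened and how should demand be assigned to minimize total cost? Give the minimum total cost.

Minimum total cost: 221

Open {Alpha}: Kent→Alpha 6·9=54, Ryde→Alpha 11·4=44, Brent→Alpha 7·5=35, Irby→Alpha 8·5=40.
Loads: Alpha carries 23/23. Service 173; fixed 48; total 221.
Next best feasible plan costs 240.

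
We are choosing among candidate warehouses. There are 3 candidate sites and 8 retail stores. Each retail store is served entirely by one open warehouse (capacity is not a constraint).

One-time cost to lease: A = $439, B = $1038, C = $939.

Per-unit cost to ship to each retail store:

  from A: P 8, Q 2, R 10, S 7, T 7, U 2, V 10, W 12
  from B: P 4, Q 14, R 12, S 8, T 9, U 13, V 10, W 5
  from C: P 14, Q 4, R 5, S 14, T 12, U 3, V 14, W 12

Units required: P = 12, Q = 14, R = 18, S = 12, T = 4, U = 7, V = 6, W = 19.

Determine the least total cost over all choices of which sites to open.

Minimum total cost: 1157

For any fixed open set, each retail store goes to its cheapest open site; total = fixed + service.
{A}: P→A 8·12=96, Q→A 2·14=28, R→A 10·18=180, S→A 7·12=84, T→A 7·4=28, U→A 2·7=14, V→A 10·6=60, W→A 12·19=228. Service 718; fixed 439; total 1157.
{C}: P→C 14·12=168, Q→C 4·14=56, R→C 5·18=90, S→C 14·12=168, T→C 12·4=48, U→C 3·7=21, V→C 14·6=84, W→C 12·19=228. Service 863; fixed 939; total 1802.
{B}: P→B 4·12=48, Q→B 14·14=196, R→B 12·18=216, S→B 8·12=96, T→B 9·4=36, U→B 13·7=91, V→B 10·6=60, W→B 5·19=95. Service 838; fixed 1038; total 1876.
{A, B, C}: service 447 + fixed 2416 = 2863
(All 7 nonempty subsets were checked; A only is lowest.)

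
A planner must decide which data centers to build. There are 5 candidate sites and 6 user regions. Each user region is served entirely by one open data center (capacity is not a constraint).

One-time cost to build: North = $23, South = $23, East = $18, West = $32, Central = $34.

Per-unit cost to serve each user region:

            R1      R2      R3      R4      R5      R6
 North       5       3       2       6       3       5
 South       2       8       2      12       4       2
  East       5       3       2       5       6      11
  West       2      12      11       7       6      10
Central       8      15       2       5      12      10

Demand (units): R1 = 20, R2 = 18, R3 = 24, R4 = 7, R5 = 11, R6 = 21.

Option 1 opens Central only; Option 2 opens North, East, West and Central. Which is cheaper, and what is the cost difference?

Option 2 is cheaper by 467.

Option 1: {Central}: R1→Central 8·20=160, R2→Central 15·18=270, R3→Central 2·24=48, R4→Central 5·7=35, R5→Central 12·11=132, R6→Central 10·21=210. Service 855; fixed 34; total 889.
Option 2: {North, East, West, Central}: R1→West 2·20=40, R2→North 3·18=54, R3→North 2·24=48, R4→East 5·7=35, R5→North 3·11=33, R6→North 5·21=105. Service 315; fixed 107; total 422.
Difference: |889 − 422| = 467.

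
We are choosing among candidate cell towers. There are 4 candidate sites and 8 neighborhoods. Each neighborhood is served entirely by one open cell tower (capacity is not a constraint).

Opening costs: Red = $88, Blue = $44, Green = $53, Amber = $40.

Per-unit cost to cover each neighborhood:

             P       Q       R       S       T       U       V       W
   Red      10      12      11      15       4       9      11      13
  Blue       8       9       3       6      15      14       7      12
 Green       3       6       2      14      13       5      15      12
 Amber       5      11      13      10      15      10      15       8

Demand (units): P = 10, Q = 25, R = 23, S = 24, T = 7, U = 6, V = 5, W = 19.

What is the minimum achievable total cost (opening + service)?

For any fixed open set, each neighborhood goes to its cheapest open site; total = fixed + service.
{Blue, Green, Amber}: P→Green 3·10=30, Q→Green 6·25=150, R→Green 2·23=46, S→Blue 6·24=144, T→Green 13·7=91, U→Green 5·6=30, V→Blue 7·5=35, W→Amber 8·19=152. Service 678; fixed 137; total 815.
{Red, Blue, Green, Amber}: P→Green 3·10=30, Q→Green 6·25=150, R→Green 2·23=46, S→Blue 6·24=144, T→Red 4·7=28, U→Green 5·6=30, V→Blue 7·5=35, W→Amber 8·19=152. Service 615; fixed 225; total 840.
{Blue, Green}: service 754 + fixed 97 = 851
{Amber}: service 1256 + fixed 40 = 1296
(All 15 nonempty subsets were checked; Blue, Green and Amber is lowest.)

Minimum total cost: 815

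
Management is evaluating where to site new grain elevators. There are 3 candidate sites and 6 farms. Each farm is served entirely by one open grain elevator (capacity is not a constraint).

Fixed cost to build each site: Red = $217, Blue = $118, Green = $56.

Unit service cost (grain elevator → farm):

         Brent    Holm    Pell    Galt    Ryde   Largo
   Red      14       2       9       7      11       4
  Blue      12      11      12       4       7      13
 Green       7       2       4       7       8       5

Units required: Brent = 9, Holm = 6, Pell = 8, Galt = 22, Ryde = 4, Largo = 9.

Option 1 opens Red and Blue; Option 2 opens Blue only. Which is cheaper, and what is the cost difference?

Option 2 is cheaper by 58.

Option 1: {Red, Blue}: Brent→Blue 12·9=108, Holm→Red 2·6=12, Pell→Red 9·8=72, Galt→Blue 4·22=88, Ryde→Blue 7·4=28, Largo→Red 4·9=36. Service 344; fixed 335; total 679.
Option 2: {Blue}: Brent→Blue 12·9=108, Holm→Blue 11·6=66, Pell→Blue 12·8=96, Galt→Blue 4·22=88, Ryde→Blue 7·4=28, Largo→Blue 13·9=117. Service 503; fixed 118; total 621.
Difference: |679 − 621| = 58.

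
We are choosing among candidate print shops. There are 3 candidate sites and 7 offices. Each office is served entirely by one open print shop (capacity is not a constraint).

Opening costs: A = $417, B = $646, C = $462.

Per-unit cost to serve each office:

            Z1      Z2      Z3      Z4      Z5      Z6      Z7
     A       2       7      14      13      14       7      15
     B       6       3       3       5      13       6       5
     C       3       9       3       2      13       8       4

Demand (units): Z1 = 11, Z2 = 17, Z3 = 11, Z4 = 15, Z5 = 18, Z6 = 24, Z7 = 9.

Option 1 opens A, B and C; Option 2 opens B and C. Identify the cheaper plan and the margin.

Option 1: {A, B, C}: Z1→A 2·11=22, Z2→B 3·17=51, Z3→B 3·11=33, Z4→C 2·15=30, Z5→B 13·18=234, Z6→B 6·24=144, Z7→C 4·9=36. Service 550; fixed 1525; total 2075.
Option 2: {B, C}: Z1→C 3·11=33, Z2→B 3·17=51, Z3→B 3·11=33, Z4→C 2·15=30, Z5→B 13·18=234, Z6→B 6·24=144, Z7→C 4·9=36. Service 561; fixed 1108; total 1669.
Difference: |2075 − 1669| = 406.

Option 2 is cheaper by 406.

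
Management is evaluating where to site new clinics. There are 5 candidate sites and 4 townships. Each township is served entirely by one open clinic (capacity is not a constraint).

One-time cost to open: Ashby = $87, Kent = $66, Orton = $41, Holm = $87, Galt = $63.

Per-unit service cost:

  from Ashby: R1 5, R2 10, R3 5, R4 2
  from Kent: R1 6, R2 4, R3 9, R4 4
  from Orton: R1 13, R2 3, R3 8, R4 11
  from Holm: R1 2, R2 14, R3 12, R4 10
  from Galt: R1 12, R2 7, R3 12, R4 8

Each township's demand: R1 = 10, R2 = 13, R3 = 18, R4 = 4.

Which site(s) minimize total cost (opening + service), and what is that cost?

Open Ashby and Orton; minimum total cost 315.

For any fixed open set, each township goes to its cheapest open site; total = fixed + service.
{Ashby, Orton}: R1→Ashby 5·10=50, R2→Orton 3·13=39, R3→Ashby 5·18=90, R4→Ashby 2·4=8. Service 187; fixed 128; total 315.
{Ashby, Kent}: R1→Ashby 5·10=50, R2→Kent 4·13=52, R3→Ashby 5·18=90, R4→Ashby 2·4=8. Service 200; fixed 153; total 353.
{Kent}: service 290 + fixed 66 = 356
{Ashby, Kent, Orton, Holm, Galt}: service 157 + fixed 344 = 501
No other subset beats 315.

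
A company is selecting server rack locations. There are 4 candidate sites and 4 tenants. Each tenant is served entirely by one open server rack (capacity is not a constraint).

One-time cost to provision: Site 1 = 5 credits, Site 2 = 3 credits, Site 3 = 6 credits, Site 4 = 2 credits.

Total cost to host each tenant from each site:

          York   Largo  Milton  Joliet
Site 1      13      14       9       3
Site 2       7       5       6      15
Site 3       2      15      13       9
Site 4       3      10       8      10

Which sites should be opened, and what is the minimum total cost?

Open Site 1, Site 2 and Site 4; minimum total cost 27.

For any fixed open set, each tenant goes to its cheapest open site; total = fixed + service.
{Site 1, Site 2, Site 4}: York→Site 4 3, Largo→Site 2 5, Milton→Site 2 6, Joliet→Site 1 3. Service 17; fixed 10; total 27.
{Site 1, Site 2}: York→Site 2 7, Largo→Site 2 5, Milton→Site 2 6, Joliet→Site 1 3. Service 21; fixed 8; total 29.
{Site 2, Site 4}: service 24 + fixed 5 = 29
{Site 1, Site 2, Site 3, Site 4}: York→Site 3 2, Largo→Site 2 5, Milton→Site 2 6, Joliet→Site 1 3. Service 16; fixed 16; total 32.
No other subset beats 27.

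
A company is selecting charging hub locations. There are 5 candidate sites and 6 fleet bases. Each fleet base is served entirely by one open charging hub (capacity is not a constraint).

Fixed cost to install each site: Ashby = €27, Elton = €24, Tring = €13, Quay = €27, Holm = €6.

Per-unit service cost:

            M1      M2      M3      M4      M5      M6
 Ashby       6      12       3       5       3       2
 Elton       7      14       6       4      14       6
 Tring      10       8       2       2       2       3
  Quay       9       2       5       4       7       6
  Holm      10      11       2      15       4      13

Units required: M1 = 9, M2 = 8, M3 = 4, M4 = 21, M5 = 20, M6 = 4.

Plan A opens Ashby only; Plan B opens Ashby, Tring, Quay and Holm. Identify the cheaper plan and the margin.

Plan A: {Ashby}: M1→Ashby 6·9=54, M2→Ashby 12·8=96, M3→Ashby 3·4=12, M4→Ashby 5·21=105, M5→Ashby 3·20=60, M6→Ashby 2·4=8. Service 335; fixed 27; total 362.
Plan B: {Ashby, Tring, Quay, Holm}: M1→Ashby 6·9=54, M2→Quay 2·8=16, M3→Tring 2·4=8, M4→Tring 2·21=42, M5→Tring 2·20=40, M6→Ashby 2·4=8. Service 168; fixed 73; total 241.
Difference: |362 − 241| = 121.

Plan B is cheaper by 121.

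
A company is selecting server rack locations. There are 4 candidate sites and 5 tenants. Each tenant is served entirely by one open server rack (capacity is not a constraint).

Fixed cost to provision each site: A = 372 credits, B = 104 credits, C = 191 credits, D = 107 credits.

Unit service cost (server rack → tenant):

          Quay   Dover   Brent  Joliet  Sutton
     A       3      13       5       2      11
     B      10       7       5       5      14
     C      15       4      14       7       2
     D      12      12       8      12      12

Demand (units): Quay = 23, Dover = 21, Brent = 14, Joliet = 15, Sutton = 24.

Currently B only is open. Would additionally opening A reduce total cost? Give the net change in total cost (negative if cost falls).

No — net change +94 (cost rises by 94).

Current service cost with {B}: 858.
Adding A: each tenant re-picks its cheapest; new service cost 580, saving 278.
Extra fixed cost: 372. Net change = 372 − 278 = 94.
(Totals: 962 → 1056.)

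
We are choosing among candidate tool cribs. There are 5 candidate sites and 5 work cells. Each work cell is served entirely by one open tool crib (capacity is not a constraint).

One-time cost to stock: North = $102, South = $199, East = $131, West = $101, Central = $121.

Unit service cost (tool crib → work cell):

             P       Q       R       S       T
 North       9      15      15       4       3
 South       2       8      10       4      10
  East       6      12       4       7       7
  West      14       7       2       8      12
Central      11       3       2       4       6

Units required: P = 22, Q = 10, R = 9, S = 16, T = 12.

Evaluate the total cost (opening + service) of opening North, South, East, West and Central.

Each work cell is assigned to its cheapest site among the open ones.
{North, South, East, West, Central}: P→South 2·22=44, Q→Central 3·10=30, R→West 2·9=18, S→North 4·16=64, T→North 3·12=36. Service 192; fixed 654; total 846.

Total cost: 846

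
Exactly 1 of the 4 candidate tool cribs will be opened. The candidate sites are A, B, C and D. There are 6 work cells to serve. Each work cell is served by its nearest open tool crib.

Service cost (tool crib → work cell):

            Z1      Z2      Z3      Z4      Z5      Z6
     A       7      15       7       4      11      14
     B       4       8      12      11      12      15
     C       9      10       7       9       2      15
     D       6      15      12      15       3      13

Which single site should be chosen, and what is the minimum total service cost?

Choose C only; total service cost 52.

With exactly 1 open, each work cell uses its cheapest among the chosen.
{C}: Z1→C 9, Z2→C 10, Z3→C 7, Z4→C 9, Z5→C 2, Z6→C 15. Service cost 52.
{A}: service cost 58
{B}: service cost 62
Among all 4 size-1 choices, {C} is lowest.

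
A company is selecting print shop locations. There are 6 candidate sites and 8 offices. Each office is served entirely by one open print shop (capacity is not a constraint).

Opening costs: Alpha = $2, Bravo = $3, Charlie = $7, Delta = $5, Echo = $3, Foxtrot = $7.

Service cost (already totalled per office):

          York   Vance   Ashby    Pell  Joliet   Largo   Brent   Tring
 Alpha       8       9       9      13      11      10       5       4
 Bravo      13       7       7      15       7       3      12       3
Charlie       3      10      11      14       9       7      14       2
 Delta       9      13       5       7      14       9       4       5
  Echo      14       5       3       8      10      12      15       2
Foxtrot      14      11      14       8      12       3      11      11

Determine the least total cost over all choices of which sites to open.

Minimum total cost: 49

For any fixed open set, each office goes to its cheapest open site; total = fixed + service.
{Alpha, Bravo, Echo}: York→Alpha 8, Vance→Echo 5, Ashby→Echo 3, Pell→Echo 8, Joliet→Bravo 7, Largo→Bravo 3, Brent→Alpha 5, Tring→Echo 2. Service 41; fixed 8; total 49.
{Alpha, Bravo, Charlie, Echo}: York→Charlie 3, Vance→Echo 5, Ashby→Echo 3, Pell→Echo 8, Joliet→Bravo 7, Largo→Bravo 3, Brent→Alpha 5, Tring→Charlie 2. Service 36; fixed 15; total 51.
{Bravo, Delta, Echo}: service 40 + fixed 11 = 51
{Alpha, Bravo, Charlie, Delta, Echo, Foxtrot}: York→Charlie 3, Vance→Echo 5, Ashby→Echo 3, Pell→Delta 7, Joliet→Bravo 7, Largo→Bravo 3, Brent→Delta 4, Tring→Charlie 2. Service 34; fixed 27; total 61.
No other subset beats 49.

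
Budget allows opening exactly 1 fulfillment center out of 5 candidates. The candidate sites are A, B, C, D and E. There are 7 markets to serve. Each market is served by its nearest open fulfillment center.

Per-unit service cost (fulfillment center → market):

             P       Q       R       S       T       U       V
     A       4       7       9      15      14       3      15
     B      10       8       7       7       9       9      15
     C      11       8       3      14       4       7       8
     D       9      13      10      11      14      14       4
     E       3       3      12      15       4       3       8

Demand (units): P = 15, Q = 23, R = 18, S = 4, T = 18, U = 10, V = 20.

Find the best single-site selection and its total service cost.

Choose E only; total service cost 652.

With exactly 1 open, each market uses its cheapest among the chosen.
{E}: P→E 3·15=45, Q→E 3·23=69, R→E 12·18=216, S→E 15·4=60, T→E 4·18=72, U→E 3·10=30, V→E 8·20=160. Service cost 652.
{C}: service cost 761
{A}: service cost 1025
Among all 5 size-1 choices, {E} is lowest.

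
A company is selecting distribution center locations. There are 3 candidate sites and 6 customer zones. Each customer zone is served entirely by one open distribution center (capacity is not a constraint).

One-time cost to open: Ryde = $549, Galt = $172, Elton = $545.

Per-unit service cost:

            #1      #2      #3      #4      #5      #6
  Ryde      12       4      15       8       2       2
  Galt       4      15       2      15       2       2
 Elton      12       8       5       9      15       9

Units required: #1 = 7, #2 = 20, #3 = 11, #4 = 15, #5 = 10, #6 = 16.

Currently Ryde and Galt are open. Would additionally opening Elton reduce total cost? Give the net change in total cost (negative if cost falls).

No — net change +545 (cost rises by 545).

Current service cost with {Ryde, Galt}: 302.
Adding Elton: each customer zone re-picks its cheapest; new service cost 302, saving 0.
Extra fixed cost: 545. Net change = 545 − 0 = 545.
(Totals: 1023 → 1568.)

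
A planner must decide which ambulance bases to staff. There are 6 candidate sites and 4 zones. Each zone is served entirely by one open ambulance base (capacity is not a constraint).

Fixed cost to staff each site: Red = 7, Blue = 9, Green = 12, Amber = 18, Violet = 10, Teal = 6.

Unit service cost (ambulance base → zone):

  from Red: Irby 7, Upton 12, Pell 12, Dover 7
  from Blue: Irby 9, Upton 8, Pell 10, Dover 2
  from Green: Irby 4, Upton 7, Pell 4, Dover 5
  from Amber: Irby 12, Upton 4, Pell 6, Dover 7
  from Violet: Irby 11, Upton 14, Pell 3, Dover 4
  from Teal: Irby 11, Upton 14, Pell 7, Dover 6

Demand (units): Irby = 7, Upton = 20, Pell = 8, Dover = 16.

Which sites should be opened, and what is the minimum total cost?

For any fixed open set, each zone goes to its cheapest open site; total = fixed + service.
{Blue, Green, Amber}: Irby→Green 4·7=28, Upton→Amber 4·20=80, Pell→Green 4·8=32, Dover→Blue 2·16=32. Service 172; fixed 39; total 211.
{Blue, Green, Amber, Violet}: service 164 + fixed 49 = 213
{Blue, Green, Amber, Teal}: service 172 + fixed 45 = 217
{Red, Blue, Green, Amber, Violet, Teal}: Irby→Green 4·7=28, Upton→Amber 4·20=80, Pell→Violet 3·8=24, Dover→Blue 2·16=32. Service 164; fixed 62; total 226.
No other subset beats 211.

Open Blue, Green and Amber; minimum total cost 211.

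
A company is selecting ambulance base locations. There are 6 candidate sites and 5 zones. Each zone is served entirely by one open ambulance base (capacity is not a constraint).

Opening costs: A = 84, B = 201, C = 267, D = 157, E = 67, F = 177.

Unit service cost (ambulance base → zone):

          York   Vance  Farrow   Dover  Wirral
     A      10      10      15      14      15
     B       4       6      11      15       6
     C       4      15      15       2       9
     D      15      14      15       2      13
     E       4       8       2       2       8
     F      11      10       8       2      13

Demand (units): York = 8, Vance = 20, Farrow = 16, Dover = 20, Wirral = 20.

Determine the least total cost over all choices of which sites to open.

For any fixed open set, each zone goes to its cheapest open site; total = fixed + service.
{E}: York→E 4·8=32, Vance→E 8·20=160, Farrow→E 2·16=32, Dover→E 2·20=40, Wirral→E 8·20=160. Service 424; fixed 67; total 491.
{A, E}: service 424 + fixed 151 = 575
{B, E}: York→B 4·8=32, Vance→B 6·20=120, Farrow→E 2·16=32, Dover→E 2·20=40, Wirral→B 6·20=120. Service 344; fixed 268; total 612.
{A, B, C, D, E, F}: service 344 + fixed 953 = 1297
No other subset beats 491.

Minimum total cost: 491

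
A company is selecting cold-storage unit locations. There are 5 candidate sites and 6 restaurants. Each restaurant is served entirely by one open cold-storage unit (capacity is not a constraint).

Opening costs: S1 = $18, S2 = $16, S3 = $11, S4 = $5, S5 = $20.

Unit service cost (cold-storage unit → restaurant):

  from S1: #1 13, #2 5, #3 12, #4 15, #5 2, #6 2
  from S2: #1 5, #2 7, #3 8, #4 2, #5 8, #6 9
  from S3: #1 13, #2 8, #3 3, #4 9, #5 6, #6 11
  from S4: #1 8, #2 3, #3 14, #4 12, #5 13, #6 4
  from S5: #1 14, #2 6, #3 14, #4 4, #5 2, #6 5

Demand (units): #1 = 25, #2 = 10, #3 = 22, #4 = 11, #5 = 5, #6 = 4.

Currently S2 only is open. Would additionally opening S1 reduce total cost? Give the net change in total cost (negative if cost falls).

Current service cost with {S2}: 469.
Adding S1: each restaurant re-picks its cheapest; new service cost 391, saving 78.
Extra fixed cost: 18. Net change = 18 − 78 = -60.
(Totals: 485 → 425.)

Yes — net change −60 (cost falls by 60).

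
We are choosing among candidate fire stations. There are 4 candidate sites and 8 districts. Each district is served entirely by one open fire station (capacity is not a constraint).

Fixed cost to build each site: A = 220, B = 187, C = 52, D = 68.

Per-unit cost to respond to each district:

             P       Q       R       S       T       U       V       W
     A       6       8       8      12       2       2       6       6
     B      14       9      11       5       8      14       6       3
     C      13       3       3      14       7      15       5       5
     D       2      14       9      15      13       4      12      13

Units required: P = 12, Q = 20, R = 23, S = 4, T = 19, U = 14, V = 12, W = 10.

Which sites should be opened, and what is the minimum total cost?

Open C and D; minimum total cost 628.

For any fixed open set, each district goes to its cheapest open site; total = fixed + service.
{C, D}: P→D 2·12=24, Q→C 3·20=60, R→C 3·23=69, S→C 14·4=56, T→C 7·19=133, U→D 4·14=56, V→C 5·12=60, W→C 5·10=50. Service 508; fixed 120; total 628.
{A, C}: service 425 + fixed 272 = 697
{A, C, D}: P→D 2·12=24, Q→C 3·20=60, R→C 3·23=69, S→A 12·4=48, T→A 2·19=38, U→A 2·14=28, V→C 5·12=60, W→C 5·10=50. Service 377; fixed 340; total 717.
{A, B, C, D}: service 329 + fixed 527 = 856
(All 15 nonempty subsets were checked; C and D is lowest.)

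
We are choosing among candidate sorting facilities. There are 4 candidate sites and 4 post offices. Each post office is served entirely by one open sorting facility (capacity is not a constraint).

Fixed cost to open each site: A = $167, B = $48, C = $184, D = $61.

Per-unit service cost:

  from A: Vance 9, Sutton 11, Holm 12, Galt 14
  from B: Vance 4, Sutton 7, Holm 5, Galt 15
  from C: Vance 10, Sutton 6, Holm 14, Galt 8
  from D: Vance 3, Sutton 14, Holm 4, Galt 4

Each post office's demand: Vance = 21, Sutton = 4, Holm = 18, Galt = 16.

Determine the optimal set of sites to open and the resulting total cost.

For any fixed open set, each post office goes to its cheapest open site; total = fixed + service.
{D}: Vance→D 3·21=63, Sutton→D 14·4=56, Holm→D 4·18=72, Galt→D 4·16=64. Service 255; fixed 61; total 316.
{B, D}: Vance→D 3·21=63, Sutton→B 7·4=28, Holm→D 4·18=72, Galt→D 4·16=64. Service 227; fixed 109; total 336.
{C, D}: service 223 + fixed 245 = 468
{A, B, C, D}: service 223 + fixed 460 = 683
(All 15 nonempty subsets were checked; D only is lowest.)

Open D only; minimum total cost 316.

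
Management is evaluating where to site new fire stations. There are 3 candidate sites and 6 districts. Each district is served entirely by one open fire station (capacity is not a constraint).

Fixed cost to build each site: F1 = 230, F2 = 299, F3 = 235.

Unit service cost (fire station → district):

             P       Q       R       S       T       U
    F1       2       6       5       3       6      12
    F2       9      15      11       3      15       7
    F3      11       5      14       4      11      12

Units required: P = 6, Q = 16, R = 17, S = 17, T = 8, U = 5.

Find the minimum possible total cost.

For any fixed open set, each district goes to its cheapest open site; total = fixed + service.
{F1}: P→F1 2·6=12, Q→F1 6·16=96, R→F1 5·17=85, S→F1 3·17=51, T→F1 6·8=48, U→F1 12·5=60. Service 352; fixed 230; total 582.
{F1, F3}: service 336 + fixed 465 = 801
{F3}: service 600 + fixed 235 = 835
{F1, F2, F3}: P→F1 2·6=12, Q→F3 5·16=80, R→F1 5·17=85, S→F1 3·17=51, T→F1 6·8=48, U→F2 7·5=35. Service 311; fixed 764; total 1075.
No other subset beats 582.

Minimum total cost: 582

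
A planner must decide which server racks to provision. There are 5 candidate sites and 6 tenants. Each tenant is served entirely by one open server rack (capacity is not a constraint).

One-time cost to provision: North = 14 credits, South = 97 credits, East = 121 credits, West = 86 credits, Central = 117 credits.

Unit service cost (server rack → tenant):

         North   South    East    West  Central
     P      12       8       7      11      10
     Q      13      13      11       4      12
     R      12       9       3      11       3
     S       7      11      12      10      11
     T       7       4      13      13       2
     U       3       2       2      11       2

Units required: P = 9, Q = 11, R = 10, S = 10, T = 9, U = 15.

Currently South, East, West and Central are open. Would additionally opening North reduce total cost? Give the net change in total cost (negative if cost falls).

Current service cost with {South, East, West, Central}: 285.
Adding North: each tenant re-picks its cheapest; new service cost 255, saving 30.
Extra fixed cost: 14. Net change = 14 − 30 = -16.
(Totals: 706 → 690.)

Yes — net change −16 (cost falls by 16).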